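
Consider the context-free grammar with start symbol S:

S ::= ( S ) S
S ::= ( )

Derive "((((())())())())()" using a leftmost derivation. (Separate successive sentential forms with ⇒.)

S ⇒ (S)S ⇒ ((S)S)S ⇒ (((S)S)S)S ⇒ ((((S)S)S)S)S ⇒ ((((())S)S)S)S ⇒ ((((())())S)S)S ⇒ ((((())())())S)S ⇒ ((((())())())())S ⇒ ((((())())())())()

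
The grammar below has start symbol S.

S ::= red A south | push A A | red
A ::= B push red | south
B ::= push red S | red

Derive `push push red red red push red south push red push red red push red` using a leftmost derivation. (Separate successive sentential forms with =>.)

S => push A A   [S ::= push A A]
push A A => push B push red A   [A ::= B push red]
push B push red A => push push red S push red A   [B ::= push red S]
push push red S push red A => push push red red A south push red A   [S ::= red A south]
push push red red A south push red A => push push red red B push red south push red A   [A ::= B push red]
push push red red B push red south push red A => push push red red red push red south push red A   [B ::= red]
push push red red red push red south push red A => push push red red red push red south push red B push red   [A ::= B push red]
push push red red red push red south push red B push red => push push red red red push red south push red push red S push red   [B ::= push red S]
push push red red red push red south push red push red S push red => push push red red red push red south push red push red red push red   [S ::= red]

S => push A A => push B push red A => push push red S push red A => push push red red A south push red A => push push red red B push red south push red A => push push red red red push red south push red A => push push red red red push red south push red B push red => push push red red red push red south push red push red S push red => push push red red red push red south push red push red red push red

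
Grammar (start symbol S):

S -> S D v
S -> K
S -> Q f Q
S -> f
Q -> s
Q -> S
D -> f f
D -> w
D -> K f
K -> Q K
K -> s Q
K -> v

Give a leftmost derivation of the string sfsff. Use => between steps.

S => QfQ => SfQ => QfQfQ => sfQfQ => sfsfQ => sfsfS => sfsff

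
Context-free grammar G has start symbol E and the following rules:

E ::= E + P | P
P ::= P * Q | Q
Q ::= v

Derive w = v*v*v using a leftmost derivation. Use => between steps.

E=>P=>P*Q=>P*Q*Q=>Q*Q*Q=>v*Q*Q=>v*v*Q=>v*v*v

E => P   [E ::= P]
P => P*Q   [P ::= P * Q]
P*Q => P*Q*Q   [P ::= P * Q]
P*Q*Q => Q*Q*Q   [P ::= Q]
Q*Q*Q => v*Q*Q   [Q ::= v]
v*Q*Q => v*v*Q   [Q ::= v]
v*v*Q => v*v*v   [Q ::= v]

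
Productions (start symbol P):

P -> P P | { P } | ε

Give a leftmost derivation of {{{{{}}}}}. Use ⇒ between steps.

P ⇒ {P}   [P -> { P }]
{P} ⇒ {PP}   [P -> P P]
{PP} ⇒ {PPP}   [P -> P P]
{PPP} ⇒ {{P}PP}   [P -> { P }]
{{P}PP} ⇒ {{{P}}PP}   [P -> { P }]
{{{P}}PP} ⇒ {{{{P}}}PP}   [P -> { P }]
{{{{P}}}PP} ⇒ {{{{PP}}}PP}   [P -> P P]
{{{{PP}}}PP} ⇒ {{{{{P}P}}}PP}   [P -> { P }]
{{{{{P}P}}}PP} ⇒ {{{{{}P}}}PP}   [P -> ε]
{{{{{}P}}}PP} ⇒ {{{{{}}}}PP}   [P -> ε]
{{{{{}}}}PP} ⇒ {{{{{}}}}P}   [P -> ε]
{{{{{}}}}P} ⇒ {{{{{}}}}}   [P -> ε]

P ⇒ {P} ⇒ {PP} ⇒ {PPP} ⇒ {{P}PP} ⇒ {{{P}}PP} ⇒ {{{{P}}}PP} ⇒ {{{{PP}}}PP} ⇒ {{{{{P}P}}}PP} ⇒ {{{{{}P}}}PP} ⇒ {{{{{}}}}PP} ⇒ {{{{{}}}}P} ⇒ {{{{{}}}}}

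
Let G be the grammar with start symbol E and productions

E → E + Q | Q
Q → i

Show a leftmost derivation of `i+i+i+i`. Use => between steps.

E => E+Q => E+Q+Q => E+Q+Q+Q => Q+Q+Q+Q => i+Q+Q+Q => i+i+Q+Q => i+i+i+Q => i+i+i+i

E => E+Q   [E → E + Q]
E+Q => E+Q+Q   [E → E + Q]
E+Q+Q => E+Q+Q+Q   [E → E + Q]
E+Q+Q+Q => Q+Q+Q+Q   [E → Q]
Q+Q+Q+Q => i+Q+Q+Q   [Q → i]
i+Q+Q+Q => i+i+Q+Q   [Q → i]
i+i+Q+Q => i+i+i+Q   [Q → i]
i+i+i+Q => i+i+i+i   [Q → i]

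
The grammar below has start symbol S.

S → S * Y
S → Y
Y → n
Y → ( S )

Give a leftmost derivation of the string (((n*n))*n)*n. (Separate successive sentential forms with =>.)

S => S*Y   [S → S * Y]
S*Y => Y*Y   [S → Y]
Y*Y => (S)*Y   [Y → ( S )]
(S)*Y => (S*Y)*Y   [S → S * Y]
(S*Y)*Y => (Y*Y)*Y   [S → Y]
(Y*Y)*Y => ((S)*Y)*Y   [Y → ( S )]
((S)*Y)*Y => ((Y)*Y)*Y   [S → Y]
((Y)*Y)*Y => (((S))*Y)*Y   [Y → ( S )]
(((S))*Y)*Y => (((S*Y))*Y)*Y   [S → S * Y]
(((S*Y))*Y)*Y => (((Y*Y))*Y)*Y   [S → Y]
(((Y*Y))*Y)*Y => (((n*Y))*Y)*Y   [Y → n]
(((n*Y))*Y)*Y => (((n*n))*Y)*Y   [Y → n]
(((n*n))*Y)*Y => (((n*n))*n)*Y   [Y → n]
(((n*n))*n)*Y => (((n*n))*n)*n   [Y → n]

S => S*Y => Y*Y => (S)*Y => (S*Y)*Y => (Y*Y)*Y => ((S)*Y)*Y => ((Y)*Y)*Y => (((S))*Y)*Y => (((S*Y))*Y)*Y => (((Y*Y))*Y)*Y => (((n*Y))*Y)*Y => (((n*n))*Y)*Y => (((n*n))*n)*Y => (((n*n))*n)*n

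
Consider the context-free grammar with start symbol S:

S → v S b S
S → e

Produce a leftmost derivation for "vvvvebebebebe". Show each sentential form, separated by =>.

S => vSbS => vvSbSbS => vvvSbSbSbS => vvvvSbSbSbSbS => vvvvebSbSbSbS => vvvvebebSbSbS => vvvvebebebSbS => vvvvebebebebS => vvvvebebebebe

S => vSbS   [S → v S b S]
vSbS => vvSbSbS   [S → v S b S]
vvSbSbS => vvvSbSbSbS   [S → v S b S]
vvvSbSbSbS => vvvvSbSbSbSbS   [S → v S b S]
vvvvSbSbSbSbS => vvvvebSbSbSbS   [S → e]
vvvvebSbSbSbS => vvvvebebSbSbS   [S → e]
vvvvebebSbSbS => vvvvebebebSbS   [S → e]
vvvvebebebSbS => vvvvebebebebS   [S → e]
vvvvebebebebS => vvvvebebebebe   [S → e]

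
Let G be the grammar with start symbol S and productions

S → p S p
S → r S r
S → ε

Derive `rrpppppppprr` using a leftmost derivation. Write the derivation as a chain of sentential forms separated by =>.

S=>rSr=>rrSrr=>rrpSprr=>rrppSpprr=>rrpppSppprr=>rrppppSpppprr=>rrpppppppprr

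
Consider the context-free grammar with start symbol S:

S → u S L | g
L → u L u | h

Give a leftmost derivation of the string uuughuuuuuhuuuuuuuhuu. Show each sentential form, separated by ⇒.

S⇒uSL⇒uuSLL⇒uuuSLLL⇒uuugLLL⇒uuughLL⇒uuughuLuL⇒uuughuuLuuL⇒uuughuuuLuuuL⇒uuughuuuuLuuuuL⇒uuughuuuuuLuuuuuL⇒uuughuuuuuhuuuuuL⇒uuughuuuuuhuuuuuuLu⇒uuughuuuuuhuuuuuuuLuu⇒uuughuuuuuhuuuuuuuhuu

S ⇒ uSL   [S → u S L]
uSL ⇒ uuSLL   [S → u S L]
uuSLL ⇒ uuuSLLL   [S → u S L]
uuuSLLL ⇒ uuugLLL   [S → g]
uuugLLL ⇒ uuughLL   [L → h]
uuughLL ⇒ uuughuLuL   [L → u L u]
uuughuLuL ⇒ uuughuuLuuL   [L → u L u]
uuughuuLuuL ⇒ uuughuuuLuuuL   [L → u L u]
uuughuuuLuuuL ⇒ uuughuuuuLuuuuL   [L → u L u]
uuughuuuuLuuuuL ⇒ uuughuuuuuLuuuuuL   [L → u L u]
uuughuuuuuLuuuuuL ⇒ uuughuuuuuhuuuuuL   [L → h]
uuughuuuuuhuuuuuL ⇒ uuughuuuuuhuuuuuuLu   [L → u L u]
uuughuuuuuhuuuuuuLu ⇒ uuughuuuuuhuuuuuuuLuu   [L → u L u]
uuughuuuuuhuuuuuuuLuu ⇒ uuughuuuuuhuuuuuuuhuu   [L → h]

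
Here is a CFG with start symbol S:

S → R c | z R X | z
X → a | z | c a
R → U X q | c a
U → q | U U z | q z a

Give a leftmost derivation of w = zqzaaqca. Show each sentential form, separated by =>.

S=>zRX=>zUXqX=>zqzaXqX=>zqzaaqX=>zqzaaqca

S => zRX   [S → z R X]
zRX => zUXqX   [R → U X q]
zUXqX => zqzaXqX   [U → q z a]
zqzaXqX => zqzaaqX   [X → a]
zqzaaqX => zqzaaqca   [X → c a]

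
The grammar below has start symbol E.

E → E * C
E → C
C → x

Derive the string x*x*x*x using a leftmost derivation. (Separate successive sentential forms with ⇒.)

E⇒E*C⇒E*C*C⇒E*C*C*C⇒C*C*C*C⇒x*C*C*C⇒x*x*C*C⇒x*x*x*C⇒x*x*x*x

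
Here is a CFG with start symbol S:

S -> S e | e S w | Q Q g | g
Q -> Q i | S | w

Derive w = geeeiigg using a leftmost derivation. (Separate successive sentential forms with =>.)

S => QQg   [S -> Q Q g]
QQg => QiQg   [Q -> Q i]
QiQg => QiiQg   [Q -> Q i]
QiiQg => SiiQg   [Q -> S]
SiiQg => SeiiQg   [S -> S e]
SeiiQg => SeeiiQg   [S -> S e]
SeeiiQg => SeeeiiQg   [S -> S e]
SeeeiiQg => geeeiiQg   [S -> g]
geeeiiQg => geeeiiSg   [Q -> S]
geeeiiSg => geeeiigg   [S -> g]

S => QQg => QiQg => QiiQg => SiiQg => SeiiQg => SeeiiQg => SeeeiiQg => geeeiiQg => geeeiiSg => geeeiigg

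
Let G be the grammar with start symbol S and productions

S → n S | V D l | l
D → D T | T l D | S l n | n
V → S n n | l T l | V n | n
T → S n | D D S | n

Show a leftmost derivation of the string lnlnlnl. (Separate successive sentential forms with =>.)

S => VDl => lTlDl => lnlDl => lnlTlDl => lnlnlDl => lnlnlnl

S => VDl   [S → V D l]
VDl => lTlDl   [V → l T l]
lTlDl => lnlDl   [T → n]
lnlDl => lnlTlDl   [D → T l D]
lnlTlDl => lnlnlDl   [T → n]
lnlnlDl => lnlnlnl   [D → n]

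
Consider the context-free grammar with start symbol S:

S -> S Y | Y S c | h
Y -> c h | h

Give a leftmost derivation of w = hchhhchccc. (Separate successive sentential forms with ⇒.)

S⇒YSc⇒hSc⇒hYScc⇒hchScc⇒hchYSccc⇒hchhSccc⇒hchhSYccc⇒hchhhYccc⇒hchhhchccc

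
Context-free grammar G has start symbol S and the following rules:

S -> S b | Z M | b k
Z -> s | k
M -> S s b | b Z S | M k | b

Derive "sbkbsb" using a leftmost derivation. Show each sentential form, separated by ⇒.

S⇒ZM⇒sM⇒sSsb⇒sSbsb⇒sbkbsb

S ⇒ ZM   [S -> Z M]
ZM ⇒ sM   [Z -> s]
sM ⇒ sSsb   [M -> S s b]
sSsb ⇒ sSbsb   [S -> S b]
sSbsb ⇒ sbkbsb   [S -> b k]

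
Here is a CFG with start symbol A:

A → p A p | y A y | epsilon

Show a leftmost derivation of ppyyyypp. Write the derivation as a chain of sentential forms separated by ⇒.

A ⇒ pAp   [A → p A p]
pAp ⇒ ppApp   [A → p A p]
ppApp ⇒ ppyAypp   [A → y A y]
ppyAypp ⇒ ppyyAyypp   [A → y A y]
ppyyAyypp ⇒ ppyyyypp   [A → epsilon]

A ⇒ pAp ⇒ ppApp ⇒ ppyAypp ⇒ ppyyAyypp ⇒ ppyyyypp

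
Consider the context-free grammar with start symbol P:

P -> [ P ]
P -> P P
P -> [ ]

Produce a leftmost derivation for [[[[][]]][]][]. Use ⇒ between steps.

P ⇒ PP   [P -> P P]
PP ⇒ [P]P   [P -> [ P ]]
[P]P ⇒ [PP]P   [P -> P P]
[PP]P ⇒ [[P]P]P   [P -> [ P ]]
[[P]P]P ⇒ [[[P]]P]P   [P -> [ P ]]
[[[P]]P]P ⇒ [[[PP]]P]P   [P -> P P]
[[[PP]]P]P ⇒ [[[[]P]]P]P   [P -> [ ]]
[[[[]P]]P]P ⇒ [[[[][]]]P]P   [P -> [ ]]
[[[[][]]]P]P ⇒ [[[[][]]][]]P   [P -> [ ]]
[[[[][]]][]]P ⇒ [[[[][]]][]][]   [P -> [ ]]

P⇒PP⇒[P]P⇒[PP]P⇒[[P]P]P⇒[[[P]]P]P⇒[[[PP]]P]P⇒[[[[]P]]P]P⇒[[[[][]]]P]P⇒[[[[][]]][]]P⇒[[[[][]]][]][]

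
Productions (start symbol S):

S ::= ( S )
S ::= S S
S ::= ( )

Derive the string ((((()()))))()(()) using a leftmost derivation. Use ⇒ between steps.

S ⇒ SS   [S ::= S S]
SS ⇒ SSS   [S ::= S S]
SSS ⇒ (S)SS   [S ::= ( S )]
(S)SS ⇒ ((S))SS   [S ::= ( S )]
((S))SS ⇒ (((S)))SS   [S ::= ( S )]
(((S)))SS ⇒ ((((S))))SS   [S ::= ( S )]
((((S))))SS ⇒ ((((SS))))SS   [S ::= S S]
((((SS))))SS ⇒ ((((()S))))SS   [S ::= ( )]
((((()S))))SS ⇒ ((((()()))))SS   [S ::= ( )]
((((()()))))SS ⇒ ((((()()))))()S   [S ::= ( )]
((((()()))))()S ⇒ ((((()()))))()(S)   [S ::= ( S )]
((((()()))))()(S) ⇒ ((((()()))))()(())   [S ::= ( )]

S ⇒ SS ⇒ SSS ⇒ (S)SS ⇒ ((S))SS ⇒ (((S)))SS ⇒ ((((S))))SS ⇒ ((((SS))))SS ⇒ ((((()S))))SS ⇒ ((((()()))))SS ⇒ ((((()()))))()S ⇒ ((((()()))))()(S) ⇒ ((((()()))))()(())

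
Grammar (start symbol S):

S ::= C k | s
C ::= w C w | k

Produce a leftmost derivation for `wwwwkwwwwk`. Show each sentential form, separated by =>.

S => Ck   [S ::= C k]
Ck => wCwk   [C ::= w C w]
wCwk => wwCwwk   [C ::= w C w]
wwCwwk => wwwCwwwk   [C ::= w C w]
wwwCwwwk => wwwwCwwwwk   [C ::= w C w]
wwwwCwwwwk => wwwwkwwwwk   [C ::= k]

S => Ck => wCwk => wwCwwk => wwwCwwwk => wwwwCwwwwk => wwwwkwwwwk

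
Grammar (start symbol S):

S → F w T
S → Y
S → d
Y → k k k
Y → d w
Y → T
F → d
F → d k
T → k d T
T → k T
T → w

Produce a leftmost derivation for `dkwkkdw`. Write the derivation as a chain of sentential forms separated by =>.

S => FwT => dkwT => dkwkT => dkwkkdT => dkwkkdw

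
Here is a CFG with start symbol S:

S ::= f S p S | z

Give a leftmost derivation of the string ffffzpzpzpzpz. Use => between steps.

S => fSpS   [S ::= f S p S]
fSpS => ffSpSpS   [S ::= f S p S]
ffSpSpS => fffSpSpSpS   [S ::= f S p S]
fffSpSpSpS => ffffSpSpSpSpS   [S ::= f S p S]
ffffSpSpSpSpS => ffffzpSpSpSpS   [S ::= z]
ffffzpSpSpSpS => ffffzpzpSpSpS   [S ::= z]
ffffzpzpSpSpS => ffffzpzpzpSpS   [S ::= z]
ffffzpzpzpSpS => ffffzpzpzpzpS   [S ::= z]
ffffzpzpzpzpS => ffffzpzpzpzpz   [S ::= z]

S => fSpS => ffSpSpS => fffSpSpSpS => ffffSpSpSpSpS => ffffzpSpSpSpS => ffffzpzpSpSpS => ffffzpzpzpSpS => ffffzpzpzpzpS => ffffzpzpzpzpz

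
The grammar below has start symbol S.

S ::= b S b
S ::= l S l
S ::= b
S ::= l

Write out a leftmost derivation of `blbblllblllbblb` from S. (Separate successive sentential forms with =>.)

S => bSb   [S ::= b S b]
bSb => blSlb   [S ::= l S l]
blSlb => blbSblb   [S ::= b S b]
blbSblb => blbbSbblb   [S ::= b S b]
blbbSbblb => blbblSlbblb   [S ::= l S l]
blbblSlbblb => blbbllSllbblb   [S ::= l S l]
blbbllSllbblb => blbblllSlllbblb   [S ::= l S l]
blbblllSlllbblb => blbblllblllbblb   [S ::= b]

S=>bSb=>blSlb=>blbSblb=>blbbSbblb=>blbblSlbblb=>blbbllSllbblb=>blbblllSlllbblb=>blbblllblllbblb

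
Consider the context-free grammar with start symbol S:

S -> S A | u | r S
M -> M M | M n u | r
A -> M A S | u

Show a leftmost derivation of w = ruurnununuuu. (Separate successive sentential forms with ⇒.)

S ⇒ SA   [S -> S A]
SA ⇒ SAA   [S -> S A]
SAA ⇒ rSAA   [S -> r S]
rSAA ⇒ ruAA   [S -> u]
ruAA ⇒ ruuA   [A -> u]
ruuA ⇒ ruuMAS   [A -> M A S]
ruuMAS ⇒ ruuMnuAS   [M -> M n u]
ruuMnuAS ⇒ ruuMnunuAS   [M -> M n u]
ruuMnunuAS ⇒ ruuMnununuAS   [M -> M n u]
ruuMnununuAS ⇒ ruurnununuAS   [M -> r]
ruurnununuAS ⇒ ruurnununuuS   [A -> u]
ruurnununuuS ⇒ ruurnununuuu   [S -> u]

S⇒SA⇒SAA⇒rSAA⇒ruAA⇒ruuA⇒ruuMAS⇒ruuMnuAS⇒ruuMnunuAS⇒ruuMnununuAS⇒ruurnununuAS⇒ruurnununuuS⇒ruurnununuuu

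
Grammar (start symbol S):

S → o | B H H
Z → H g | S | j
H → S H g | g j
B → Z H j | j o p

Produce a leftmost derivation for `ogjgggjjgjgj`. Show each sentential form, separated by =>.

S => BHH => ZHjHH => HgHjHH => SHggHjHH => oHggHjHH => ogjggHjHH => ogjgggjjHH => ogjgggjjgjH => ogjgggjjgjgj

S => BHH   [S → B H H]
BHH => ZHjHH   [B → Z H j]
ZHjHH => HgHjHH   [Z → H g]
HgHjHH => SHggHjHH   [H → S H g]
SHggHjHH => oHggHjHH   [S → o]
oHggHjHH => ogjggHjHH   [H → g j]
ogjggHjHH => ogjgggjjHH   [H → g j]
ogjgggjjHH => ogjgggjjgjH   [H → g j]
ogjgggjjgjH => ogjgggjjgjgj   [H → g j]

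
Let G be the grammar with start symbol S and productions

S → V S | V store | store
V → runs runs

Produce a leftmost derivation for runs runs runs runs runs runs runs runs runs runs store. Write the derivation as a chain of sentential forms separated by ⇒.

S ⇒ V S ⇒ runs runs S ⇒ runs runs V S ⇒ runs runs runs runs S ⇒ runs runs runs runs V S ⇒ runs runs runs runs runs runs S ⇒ runs runs runs runs runs runs V S ⇒ runs runs runs runs runs runs runs runs S ⇒ runs runs runs runs runs runs runs runs V store ⇒ runs runs runs runs runs runs runs runs runs runs store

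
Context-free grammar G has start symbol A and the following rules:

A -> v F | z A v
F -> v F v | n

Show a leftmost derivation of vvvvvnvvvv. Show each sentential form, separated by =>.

A => vF   [A -> v F]
vF => vvFv   [F -> v F v]
vvFv => vvvFvv   [F -> v F v]
vvvFvv => vvvvFvvv   [F -> v F v]
vvvvFvvv => vvvvvFvvvv   [F -> v F v]
vvvvvFvvvv => vvvvvnvvvv   [F -> n]

A => vF => vvFv => vvvFvv => vvvvFvvv => vvvvvFvvvv => vvvvvnvvvv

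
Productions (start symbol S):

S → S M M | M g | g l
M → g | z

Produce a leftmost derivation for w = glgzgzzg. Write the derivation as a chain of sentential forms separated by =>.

S=>SMM=>SMMMM=>SMMMMMM=>glMMMMMM=>glgMMMMM=>glgzMMMM=>glgzgMMM=>glgzgzMM=>glgzgzzM=>glgzgzzg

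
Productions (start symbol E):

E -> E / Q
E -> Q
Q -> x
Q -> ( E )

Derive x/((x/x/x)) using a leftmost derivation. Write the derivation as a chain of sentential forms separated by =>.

E => E/Q   [E -> E / Q]
E/Q => Q/Q   [E -> Q]
Q/Q => x/Q   [Q -> x]
x/Q => x/(E)   [Q -> ( E )]
x/(E) => x/(Q)   [E -> Q]
x/(Q) => x/((E))   [Q -> ( E )]
x/((E)) => x/((E/Q))   [E -> E / Q]
x/((E/Q)) => x/((E/Q/Q))   [E -> E / Q]
x/((E/Q/Q)) => x/((Q/Q/Q))   [E -> Q]
x/((Q/Q/Q)) => x/((x/Q/Q))   [Q -> x]
x/((x/Q/Q)) => x/((x/x/Q))   [Q -> x]
x/((x/x/Q)) => x/((x/x/x))   [Q -> x]

E => E/Q => Q/Q => x/Q => x/(E) => x/(Q) => x/((E)) => x/((E/Q)) => x/((E/Q/Q)) => x/((Q/Q/Q)) => x/((x/Q/Q)) => x/((x/x/Q)) => x/((x/x/x))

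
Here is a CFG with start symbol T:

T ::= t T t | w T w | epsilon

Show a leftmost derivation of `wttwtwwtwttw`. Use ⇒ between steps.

T ⇒ wTw ⇒ wtTtw ⇒ wttTttw ⇒ wttwTwttw ⇒ wttwtTtwttw ⇒ wttwtwTwtwttw ⇒ wttwtwwtwttw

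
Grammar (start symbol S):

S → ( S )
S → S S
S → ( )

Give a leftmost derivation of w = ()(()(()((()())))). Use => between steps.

S=>SS=>()S=>()(S)=>()(SS)=>()(()S)=>()(()(S))=>()(()(SS))=>()(()(()S))=>()(()(()(S)))=>()(()(()((S))))=>()(()(()((SS))))=>()(()(()((()S))))=>()(()(()((()()))))

S => SS   [S → S S]
SS => ()S   [S → ( )]
()S => ()(S)   [S → ( S )]
()(S) => ()(SS)   [S → S S]
()(SS) => ()(()S)   [S → ( )]
()(()S) => ()(()(S))   [S → ( S )]
()(()(S)) => ()(()(SS))   [S → S S]
()(()(SS)) => ()(()(()S))   [S → ( )]
()(()(()S)) => ()(()(()(S)))   [S → ( S )]
()(()(()(S))) => ()(()(()((S))))   [S → ( S )]
()(()(()((S)))) => ()(()(()((SS))))   [S → S S]
()(()(()((SS)))) => ()(()(()((()S))))   [S → ( )]
()(()(()((()S)))) => ()(()(()((()()))))   [S → ( )]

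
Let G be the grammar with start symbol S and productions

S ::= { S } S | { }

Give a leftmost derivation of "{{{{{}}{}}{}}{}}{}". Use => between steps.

S => {S}S => {{S}S}S => {{{S}S}S}S => {{{{S}S}S}S}S => {{{{{}}S}S}S}S => {{{{{}}{}}S}S}S => {{{{{}}{}}{}}S}S => {{{{{}}{}}{}}{}}S => {{{{{}}{}}{}}{}}{}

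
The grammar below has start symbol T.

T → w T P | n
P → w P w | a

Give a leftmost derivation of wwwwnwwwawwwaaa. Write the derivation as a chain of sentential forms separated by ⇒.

T ⇒ wTP ⇒ wwTPP ⇒ wwwTPPP ⇒ wwwwTPPPP ⇒ wwwwnPPPP ⇒ wwwwnwPwPPP ⇒ wwwwnwwPwwPPP ⇒ wwwwnwwwPwwwPPP ⇒ wwwwnwwwawwwPPP ⇒ wwwwnwwwawwwaPP ⇒ wwwwnwwwawwwaaP ⇒ wwwwnwwwawwwaaa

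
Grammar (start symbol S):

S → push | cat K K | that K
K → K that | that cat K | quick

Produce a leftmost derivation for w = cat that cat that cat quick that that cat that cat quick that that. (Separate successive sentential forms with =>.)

S => cat K K   [S → cat K K]
cat K K => cat that cat K K   [K → that cat K]
cat that cat K K => cat that cat that cat K K   [K → that cat K]
cat that cat that cat K K => cat that cat that cat K that K   [K → K that]
cat that cat that cat K that K => cat that cat that cat quick that K   [K → quick]
cat that cat that cat quick that K => cat that cat that cat quick that that cat K   [K → that cat K]
cat that cat that cat quick that that cat K => cat that cat that cat quick that that cat K that   [K → K that]
cat that cat that cat quick that that cat K that => cat that cat that cat quick that that cat K that that   [K → K that]
cat that cat that cat quick that that cat K that that => cat that cat that cat quick that that cat that cat K that that   [K → that cat K]
cat that cat that cat quick that that cat that cat K that that => cat that cat that cat quick that that cat that cat quick that that   [K → quick]

S => cat K K => cat that cat K K => cat that cat that cat K K => cat that cat that cat K that K => cat that cat that cat quick that K => cat that cat that cat quick that that cat K => cat that cat that cat quick that that cat K that => cat that cat that cat quick that that cat K that that => cat that cat that cat quick that that cat that cat K that that => cat that cat that cat quick that that cat that cat quick that that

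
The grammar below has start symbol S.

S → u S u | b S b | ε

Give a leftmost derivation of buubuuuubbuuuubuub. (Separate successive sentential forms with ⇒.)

S⇒bSb⇒buSub⇒buuSuub⇒buubSbuub⇒buubuSubuub⇒buubuuSuubuub⇒buubuuuSuuubuub⇒buubuuuuSuuuubuub⇒buubuuuubSbuuuubuub⇒buubuuuubbuuuubuub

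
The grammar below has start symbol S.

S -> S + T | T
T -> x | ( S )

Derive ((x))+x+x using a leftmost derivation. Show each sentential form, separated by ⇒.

S⇒S+T⇒S+T+T⇒T+T+T⇒(S)+T+T⇒(T)+T+T⇒((S))+T+T⇒((T))+T+T⇒((x))+T+T⇒((x))+x+T⇒((x))+x+x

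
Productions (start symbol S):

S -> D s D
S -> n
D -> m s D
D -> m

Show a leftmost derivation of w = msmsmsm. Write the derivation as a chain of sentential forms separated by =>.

S => DsD => msDsD => msmsD => msmsmsD => msmsmsm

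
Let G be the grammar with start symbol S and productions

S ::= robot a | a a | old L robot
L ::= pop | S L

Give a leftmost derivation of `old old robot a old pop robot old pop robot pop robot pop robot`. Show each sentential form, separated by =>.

S => old L robot   [S ::= old L robot]
old L robot => old S L robot   [L ::= S L]
old S L robot => old old L robot L robot   [S ::= old L robot]
old old L robot L robot => old old S L robot L robot   [L ::= S L]
old old S L robot L robot => old old robot a L robot L robot   [S ::= robot a]
old old robot a L robot L robot => old old robot a S L robot L robot   [L ::= S L]
old old robot a S L robot L robot => old old robot a old L robot L robot L robot   [S ::= old L robot]
old old robot a old L robot L robot L robot => old old robot a old pop robot L robot L robot   [L ::= pop]
old old robot a old pop robot L robot L robot => old old robot a old pop robot S L robot L robot   [L ::= S L]
old old robot a old pop robot S L robot L robot => old old robot a old pop robot old L robot L robot L robot   [S ::= old L robot]
old old robot a old pop robot old L robot L robot L robot => old old robot a old pop robot old pop robot L robot L robot   [L ::= pop]
old old robot a old pop robot old pop robot L robot L robot => old old robot a old pop robot old pop robot pop robot L robot   [L ::= pop]
old old robot a old pop robot old pop robot pop robot L robot => old old robot a old pop robot old pop robot pop robot pop robot   [L ::= pop]

S => old L robot => old S L robot => old old L robot L robot => old old S L robot L robot => old old robot a L robot L robot => old old robot a S L robot L robot => old old robot a old L robot L robot L robot => old old robot a old pop robot L robot L robot => old old robot a old pop robot S L robot L robot => old old robot a old pop robot old L robot L robot L robot => old old robot a old pop robot old pop robot L robot L robot => old old robot a old pop robot old pop robot pop robot L robot => old old robot a old pop robot old pop robot pop robot pop robot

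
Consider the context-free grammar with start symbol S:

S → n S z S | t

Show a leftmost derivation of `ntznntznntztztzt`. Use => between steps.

S=>nSzS=>ntzS=>ntznSzS=>ntznnSzSzS=>ntznntzSzS=>ntznntznSzSzS=>ntznntznnSzSzSzS=>ntznntznntzSzSzS=>ntznntznntztzSzS=>ntznntznntztztzS=>ntznntznntztztzt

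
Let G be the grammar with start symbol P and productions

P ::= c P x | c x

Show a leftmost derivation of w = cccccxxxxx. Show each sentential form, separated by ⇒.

P ⇒ cPx ⇒ ccPxx ⇒ cccPxxx ⇒ ccccPxxxx ⇒ cccccxxxxx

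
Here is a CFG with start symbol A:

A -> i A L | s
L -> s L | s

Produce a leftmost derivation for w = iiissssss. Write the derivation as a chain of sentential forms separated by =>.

A => iAL => iiALL => iiiALLL => iiisLLL => iiissLL => iiisssLL => iiissssL => iiisssssL => iiissssss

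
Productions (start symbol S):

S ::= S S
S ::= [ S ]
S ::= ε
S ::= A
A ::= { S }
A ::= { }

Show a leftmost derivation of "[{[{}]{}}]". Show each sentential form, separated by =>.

S => [S] => [SS] => [AS] => [{S}S] => [{SS}S] => [{[S]S}S] => [{[SS]S}S] => [{[AS]S}S] => [{[{}S]S}S] => [{[{}]S}S] => [{[{}]A}S] => [{[{}]{}}S] => [{[{}]{}}]

S => [S]   [S ::= [ S ]]
[S] => [SS]   [S ::= S S]
[SS] => [AS]   [S ::= A]
[AS] => [{S}S]   [A ::= { S }]
[{S}S] => [{SS}S]   [S ::= S S]
[{SS}S] => [{[S]S}S]   [S ::= [ S ]]
[{[S]S}S] => [{[SS]S}S]   [S ::= S S]
[{[SS]S}S] => [{[AS]S}S]   [S ::= A]
[{[AS]S}S] => [{[{}S]S}S]   [A ::= { }]
[{[{}S]S}S] => [{[{}]S}S]   [S ::= ε]
[{[{}]S}S] => [{[{}]A}S]   [S ::= A]
[{[{}]A}S] => [{[{}]{}}S]   [A ::= { }]
[{[{}]{}}S] => [{[{}]{}}]   [S ::= ε]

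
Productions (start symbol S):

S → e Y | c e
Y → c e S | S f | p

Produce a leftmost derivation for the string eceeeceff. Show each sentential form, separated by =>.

S => eY => eceS => eceeY => eceeSf => eceeeYf => eceeeSff => eceeeceff

S => eY   [S → e Y]
eY => eceS   [Y → c e S]
eceS => eceeY   [S → e Y]
eceeY => eceeSf   [Y → S f]
eceeSf => eceeeYf   [S → e Y]
eceeeYf => eceeeSff   [Y → S f]
eceeeSff => eceeeceff   [S → c e]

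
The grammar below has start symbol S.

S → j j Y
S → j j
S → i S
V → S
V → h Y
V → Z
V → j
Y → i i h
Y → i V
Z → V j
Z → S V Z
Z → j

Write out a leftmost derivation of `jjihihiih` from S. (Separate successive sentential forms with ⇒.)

S ⇒ jjY   [S → j j Y]
jjY ⇒ jjiV   [Y → i V]
jjiV ⇒ jjihY   [V → h Y]
jjihY ⇒ jjihiV   [Y → i V]
jjihiV ⇒ jjihihY   [V → h Y]
jjihihY ⇒ jjihihiih   [Y → i i h]

S ⇒ jjY ⇒ jjiV ⇒ jjihY ⇒ jjihiV ⇒ jjihihY ⇒ jjihihiih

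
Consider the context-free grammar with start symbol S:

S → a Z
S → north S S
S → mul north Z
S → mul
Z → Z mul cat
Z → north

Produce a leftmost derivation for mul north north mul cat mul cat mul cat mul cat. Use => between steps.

S => mul north Z => mul north Z mul cat => mul north Z mul cat mul cat => mul north Z mul cat mul cat mul cat => mul north Z mul cat mul cat mul cat mul cat => mul north north mul cat mul cat mul cat mul cat

S => mul north Z   [S → mul north Z]
mul north Z => mul north Z mul cat   [Z → Z mul cat]
mul north Z mul cat => mul north Z mul cat mul cat   [Z → Z mul cat]
mul north Z mul cat mul cat => mul north Z mul cat mul cat mul cat   [Z → Z mul cat]
mul north Z mul cat mul cat mul cat => mul north Z mul cat mul cat mul cat mul cat   [Z → Z mul cat]
mul north Z mul cat mul cat mul cat mul cat => mul north north mul cat mul cat mul cat mul cat   [Z → north]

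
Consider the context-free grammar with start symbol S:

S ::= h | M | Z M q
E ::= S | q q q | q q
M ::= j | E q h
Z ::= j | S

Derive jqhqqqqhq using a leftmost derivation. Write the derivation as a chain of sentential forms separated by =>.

S => ZMq => SMq => MMq => EqhMq => SqhMq => MqhMq => jqhMq => jqhEqhq => jqhqqqqhq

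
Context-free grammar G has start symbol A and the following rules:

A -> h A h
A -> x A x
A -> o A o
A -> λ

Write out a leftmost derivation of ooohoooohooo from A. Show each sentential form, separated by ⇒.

A ⇒ oAo   [A -> o A o]
oAo ⇒ ooAoo   [A -> o A o]
ooAoo ⇒ oooAooo   [A -> o A o]
oooAooo ⇒ ooohAhooo   [A -> h A h]
ooohAhooo ⇒ ooohoAohooo   [A -> o A o]
ooohoAohooo ⇒ ooohooAoohooo   [A -> o A o]
ooohooAoohooo ⇒ ooohoooohooo   [A -> λ]

A⇒oAo⇒ooAoo⇒oooAooo⇒ooohAhooo⇒ooohoAohooo⇒ooohooAoohooo⇒ooohoooohooo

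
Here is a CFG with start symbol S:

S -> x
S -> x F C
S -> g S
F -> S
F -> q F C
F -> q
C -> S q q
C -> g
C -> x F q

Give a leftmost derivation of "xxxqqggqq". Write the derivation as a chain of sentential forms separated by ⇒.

S⇒xFC⇒xSC⇒xxC⇒xxSqq⇒xxxFCqq⇒xxxqFCCqq⇒xxxqqCCqq⇒xxxqqgCqq⇒xxxqqggqq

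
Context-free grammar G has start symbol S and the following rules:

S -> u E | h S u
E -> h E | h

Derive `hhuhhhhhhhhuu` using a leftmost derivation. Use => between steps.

S => hSu => hhSuu => hhuEuu => hhuhEuu => hhuhhEuu => hhuhhhEuu => hhuhhhhEuu => hhuhhhhhEuu => hhuhhhhhhEuu => hhuhhhhhhhEuu => hhuhhhhhhhhuu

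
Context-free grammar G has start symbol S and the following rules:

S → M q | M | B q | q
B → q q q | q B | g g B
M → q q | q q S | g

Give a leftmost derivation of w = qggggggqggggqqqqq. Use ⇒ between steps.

S⇒Bq⇒qBq⇒qggBq⇒qggggBq⇒qggggggBq⇒qggggggqBq⇒qggggggqggBq⇒qggggggqggggBq⇒qggggggqggggqBq⇒qggggggqggggqqqqq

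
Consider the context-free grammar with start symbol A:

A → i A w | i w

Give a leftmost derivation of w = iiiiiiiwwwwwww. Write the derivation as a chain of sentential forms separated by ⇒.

A⇒iAw⇒iiAww⇒iiiAwww⇒iiiiAwwww⇒iiiiiAwwwww⇒iiiiiiAwwwwww⇒iiiiiiiwwwwwww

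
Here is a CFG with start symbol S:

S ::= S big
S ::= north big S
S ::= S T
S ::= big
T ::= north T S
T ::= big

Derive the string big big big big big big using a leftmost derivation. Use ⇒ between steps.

S ⇒ S T   [S ::= S T]
S T ⇒ S T T   [S ::= S T]
S T T ⇒ S T T T   [S ::= S T]
S T T T ⇒ S T T T T   [S ::= S T]
S T T T T ⇒ S big T T T T   [S ::= S big]
S big T T T T ⇒ big big T T T T   [S ::= big]
big big T T T T ⇒ big big big T T T   [T ::= big]
big big big T T T ⇒ big big big big T T   [T ::= big]
big big big big T T ⇒ big big big big big T   [T ::= big]
big big big big big T ⇒ big big big big big big   [T ::= big]

S ⇒ S T ⇒ S T T ⇒ S T T T ⇒ S T T T T ⇒ S big T T T T ⇒ big big T T T T ⇒ big big big T T T ⇒ big big big big T T ⇒ big big big big big T ⇒ big big big big big big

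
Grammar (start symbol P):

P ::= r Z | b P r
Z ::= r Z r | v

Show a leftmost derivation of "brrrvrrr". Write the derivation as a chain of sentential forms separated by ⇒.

P⇒bPr⇒brZr⇒brrZrr⇒brrrZrrr⇒brrrvrrr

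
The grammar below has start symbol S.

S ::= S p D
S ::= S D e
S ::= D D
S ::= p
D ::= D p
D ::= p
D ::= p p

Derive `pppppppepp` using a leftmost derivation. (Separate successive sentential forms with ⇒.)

S ⇒ SpD   [S ::= S p D]
SpD ⇒ SDepD   [S ::= S D e]
SDepD ⇒ SpDDepD   [S ::= S p D]
SpDDepD ⇒ DDpDDepD   [S ::= D D]
DDpDDepD ⇒ ppDpDDepD   [D ::= p p]
ppDpDDepD ⇒ ppppDDepD   [D ::= p]
ppppDDepD ⇒ pppppDepD   [D ::= p]
pppppDepD ⇒ pppppppepD   [D ::= p p]
pppppppepD ⇒ pppppppepp   [D ::= p]

S⇒SpD⇒SDepD⇒SpDDepD⇒DDpDDepD⇒ppDpDDepD⇒ppppDDepD⇒pppppDepD⇒pppppppepD⇒pppppppepp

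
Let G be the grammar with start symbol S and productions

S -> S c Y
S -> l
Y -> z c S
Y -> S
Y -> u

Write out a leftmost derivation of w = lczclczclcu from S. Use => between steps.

S => ScY   [S -> S c Y]
ScY => ScYcY   [S -> S c Y]
ScYcY => ScYcYcY   [S -> S c Y]
ScYcYcY => lcYcYcY   [S -> l]
lcYcYcY => lczcScYcY   [Y -> z c S]
lczcScYcY => lczclcYcY   [S -> l]
lczclcYcY => lczclczcScY   [Y -> z c S]
lczclczcScY => lczclczclcY   [S -> l]
lczclczclcY => lczclczclcu   [Y -> u]

S=>ScY=>ScYcY=>ScYcYcY=>lcYcYcY=>lczcScYcY=>lczclcYcY=>lczclczcScY=>lczclczclcY=>lczclczclcu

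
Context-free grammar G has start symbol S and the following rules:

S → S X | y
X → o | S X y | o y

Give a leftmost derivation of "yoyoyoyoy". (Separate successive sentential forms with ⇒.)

S ⇒ SX ⇒ SXX ⇒ SXXX ⇒ SXXXX ⇒ yXXXX ⇒ yoyXXX ⇒ yoyoyXX ⇒ yoyoyoyX ⇒ yoyoyoyoy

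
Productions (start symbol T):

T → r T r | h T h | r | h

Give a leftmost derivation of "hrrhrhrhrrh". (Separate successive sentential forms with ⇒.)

T ⇒ hTh   [T → h T h]
hTh ⇒ hrTrh   [T → r T r]
hrTrh ⇒ hrrTrrh   [T → r T r]
hrrTrrh ⇒ hrrhThrrh   [T → h T h]
hrrhThrrh ⇒ hrrhrTrhrrh   [T → r T r]
hrrhrTrhrrh ⇒ hrrhrhrhrrh   [T → h]

T⇒hTh⇒hrTrh⇒hrrTrrh⇒hrrhThrrh⇒hrrhrTrhrrh⇒hrrhrhrhrrh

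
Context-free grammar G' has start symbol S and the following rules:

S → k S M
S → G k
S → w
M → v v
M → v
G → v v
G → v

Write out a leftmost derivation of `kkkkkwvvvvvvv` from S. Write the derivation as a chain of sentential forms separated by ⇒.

S ⇒ kSM   [S → k S M]
kSM ⇒ kkSMM   [S → k S M]
kkSMM ⇒ kkkSMMM   [S → k S M]
kkkSMMM ⇒ kkkkSMMMM   [S → k S M]
kkkkSMMMM ⇒ kkkkkSMMMMM   [S → k S M]
kkkkkSMMMMM ⇒ kkkkkwMMMMM   [S → w]
kkkkkwMMMMM ⇒ kkkkkwvMMMM   [M → v]
kkkkkwvMMMM ⇒ kkkkkwvvvMMM   [M → v v]
kkkkkwvvvMMM ⇒ kkkkkwvvvvMM   [M → v]
kkkkkwvvvvMM ⇒ kkkkkwvvvvvM   [M → v]
kkkkkwvvvvvM ⇒ kkkkkwvvvvvvv   [M → v v]

S⇒kSM⇒kkSMM⇒kkkSMMM⇒kkkkSMMMM⇒kkkkkSMMMMM⇒kkkkkwMMMMM⇒kkkkkwvMMMM⇒kkkkkwvvvMMM⇒kkkkkwvvvvMM⇒kkkkkwvvvvvM⇒kkkkkwvvvvvvv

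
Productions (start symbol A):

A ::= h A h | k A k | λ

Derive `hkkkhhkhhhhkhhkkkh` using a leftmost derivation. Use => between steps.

A => hAh => hkAkh => hkkAkkh => hkkkAkkkh => hkkkhAhkkkh => hkkkhhAhhkkkh => hkkkhhkAkhhkkkh => hkkkhhkhAhkhhkkkh => hkkkhhkhhAhhkhhkkkh => hkkkhhkhhhhkhhkkkh

A => hAh   [A ::= h A h]
hAh => hkAkh   [A ::= k A k]
hkAkh => hkkAkkh   [A ::= k A k]
hkkAkkh => hkkkAkkkh   [A ::= k A k]
hkkkAkkkh => hkkkhAhkkkh   [A ::= h A h]
hkkkhAhkkkh => hkkkhhAhhkkkh   [A ::= h A h]
hkkkhhAhhkkkh => hkkkhhkAkhhkkkh   [A ::= k A k]
hkkkhhkAkhhkkkh => hkkkhhkhAhkhhkkkh   [A ::= h A h]
hkkkhhkhAhkhhkkkh => hkkkhhkhhAhhkhhkkkh   [A ::= h A h]
hkkkhhkhhAhhkhhkkkh => hkkkhhkhhhhkhhkkkh   [A ::= λ]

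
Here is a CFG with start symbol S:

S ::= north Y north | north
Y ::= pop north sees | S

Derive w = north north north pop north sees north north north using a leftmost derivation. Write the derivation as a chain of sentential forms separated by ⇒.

S ⇒ north Y north   [S ::= north Y north]
north Y north ⇒ north S north   [Y ::= S]
north S north ⇒ north north Y north north   [S ::= north Y north]
north north Y north north ⇒ north north S north north   [Y ::= S]
north north S north north ⇒ north north north Y north north north   [S ::= north Y north]
north north north Y north north north ⇒ north north north pop north sees north north north   [Y ::= pop north sees]

S ⇒ north Y north ⇒ north S north ⇒ north north Y north north ⇒ north north S north north ⇒ north north north Y north north north ⇒ north north north pop north sees north north north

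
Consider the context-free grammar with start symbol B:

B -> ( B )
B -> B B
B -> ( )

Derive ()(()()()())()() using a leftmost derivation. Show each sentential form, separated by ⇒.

B ⇒ BB ⇒ ()B ⇒ ()BB ⇒ ()BBB ⇒ ()(B)BB ⇒ ()(BB)BB ⇒ ()(BBB)BB ⇒ ()(BBBB)BB ⇒ ()(()BBB)BB ⇒ ()(()()BB)BB ⇒ ()(()()()B)BB ⇒ ()(()()()())BB ⇒ ()(()()()())()B ⇒ ()(()()()())()()

B ⇒ BB   [B -> B B]
BB ⇒ ()B   [B -> ( )]
()B ⇒ ()BB   [B -> B B]
()BB ⇒ ()BBB   [B -> B B]
()BBB ⇒ ()(B)BB   [B -> ( B )]
()(B)BB ⇒ ()(BB)BB   [B -> B B]
()(BB)BB ⇒ ()(BBB)BB   [B -> B B]
()(BBB)BB ⇒ ()(BBBB)BB   [B -> B B]
()(BBBB)BB ⇒ ()(()BBB)BB   [B -> ( )]
()(()BBB)BB ⇒ ()(()()BB)BB   [B -> ( )]
()(()()BB)BB ⇒ ()(()()()B)BB   [B -> ( )]
()(()()()B)BB ⇒ ()(()()()())BB   [B -> ( )]
()(()()()())BB ⇒ ()(()()()())()B   [B -> ( )]
()(()()()())()B ⇒ ()(()()()())()()   [B -> ( )]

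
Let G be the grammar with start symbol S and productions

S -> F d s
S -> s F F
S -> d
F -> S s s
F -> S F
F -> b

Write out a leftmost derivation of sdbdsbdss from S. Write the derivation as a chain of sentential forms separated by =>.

S => sFF => sSFF => sFdsFF => sSFdsFF => sdFdsFF => sdbdsFF => sdbdsbF => sdbdsbSss => sdbdsbdss

S => sFF   [S -> s F F]
sFF => sSFF   [F -> S F]
sSFF => sFdsFF   [S -> F d s]
sFdsFF => sSFdsFF   [F -> S F]
sSFdsFF => sdFdsFF   [S -> d]
sdFdsFF => sdbdsFF   [F -> b]
sdbdsFF => sdbdsbF   [F -> b]
sdbdsbF => sdbdsbSss   [F -> S s s]
sdbdsbSss => sdbdsbdss   [S -> d]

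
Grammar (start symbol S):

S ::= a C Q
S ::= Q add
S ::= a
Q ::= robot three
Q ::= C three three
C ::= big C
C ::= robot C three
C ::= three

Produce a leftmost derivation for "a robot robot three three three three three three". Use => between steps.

S => a C Q   [S ::= a C Q]
a C Q => a robot C three Q   [C ::= robot C three]
a robot C three Q => a robot robot C three three Q   [C ::= robot C three]
a robot robot C three three Q => a robot robot three three three Q   [C ::= three]
a robot robot three three three Q => a robot robot three three three C three three   [Q ::= C three three]
a robot robot three three three C three three => a robot robot three three three three three three   [C ::= three]

S => a C Q => a robot C three Q => a robot robot C three three Q => a robot robot three three three Q => a robot robot three three three C three three => a robot robot three three three three three three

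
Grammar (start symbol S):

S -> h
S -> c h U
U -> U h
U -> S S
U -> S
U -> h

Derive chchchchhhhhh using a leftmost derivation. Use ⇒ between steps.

S ⇒ chU   [S -> c h U]
chU ⇒ chSS   [U -> S S]
chSS ⇒ chchUS   [S -> c h U]
chchUS ⇒ chchUhS   [U -> U h]
chchUhS ⇒ chchUhhS   [U -> U h]
chchUhhS ⇒ chchSShhS   [U -> S S]
chchSShhS ⇒ chchchUShhS   [S -> c h U]
chchchUShhS ⇒ chchchSShhS   [U -> S]
chchchSShhS ⇒ chchchchUShhS   [S -> c h U]
chchchchUShhS ⇒ chchchchhShhS   [U -> h]
chchchchhShhS ⇒ chchchchhhhhS   [S -> h]
chchchchhhhhS ⇒ chchchchhhhhh   [S -> h]

S ⇒ chU ⇒ chSS ⇒ chchUS ⇒ chchUhS ⇒ chchUhhS ⇒ chchSShhS ⇒ chchchUShhS ⇒ chchchSShhS ⇒ chchchchUShhS ⇒ chchchchhShhS ⇒ chchchchhhhhS ⇒ chchchchhhhhh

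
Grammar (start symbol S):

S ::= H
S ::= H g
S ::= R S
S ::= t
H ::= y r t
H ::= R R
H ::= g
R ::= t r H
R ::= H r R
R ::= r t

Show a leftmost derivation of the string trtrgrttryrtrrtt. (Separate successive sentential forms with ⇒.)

S ⇒ RS ⇒ HrRS ⇒ RRrRS ⇒ trHRrRS ⇒ trRRRrRS ⇒ trtrHRRrRS ⇒ trtrgRRrRS ⇒ trtrgrtRrRS ⇒ trtrgrttrHrRS ⇒ trtrgrttryrtrRS ⇒ trtrgrttryrtrrtS ⇒ trtrgrttryrtrrtt

S ⇒ RS   [S ::= R S]
RS ⇒ HrRS   [R ::= H r R]
HrRS ⇒ RRrRS   [H ::= R R]
RRrRS ⇒ trHRrRS   [R ::= t r H]
trHRrRS ⇒ trRRRrRS   [H ::= R R]
trRRRrRS ⇒ trtrHRRrRS   [R ::= t r H]
trtrHRRrRS ⇒ trtrgRRrRS   [H ::= g]
trtrgRRrRS ⇒ trtrgrtRrRS   [R ::= r t]
trtrgrtRrRS ⇒ trtrgrttrHrRS   [R ::= t r H]
trtrgrttrHrRS ⇒ trtrgrttryrtrRS   [H ::= y r t]
trtrgrttryrtrRS ⇒ trtrgrttryrtrrtS   [R ::= r t]
trtrgrttryrtrrtS ⇒ trtrgrttryrtrrtt   [S ::= t]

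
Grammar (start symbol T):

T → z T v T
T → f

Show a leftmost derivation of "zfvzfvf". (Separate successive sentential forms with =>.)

T=>zTvT=>zfvT=>zfvzTvT=>zfvzfvT=>zfvzfvf

T => zTvT   [T → z T v T]
zTvT => zfvT   [T → f]
zfvT => zfvzTvT   [T → z T v T]
zfvzTvT => zfvzfvT   [T → f]
zfvzfvT => zfvzfvf   [T → f]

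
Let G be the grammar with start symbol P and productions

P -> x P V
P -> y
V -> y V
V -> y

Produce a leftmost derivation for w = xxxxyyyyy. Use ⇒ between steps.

P ⇒ xPV ⇒ xxPVV ⇒ xxxPVVV ⇒ xxxxPVVVV ⇒ xxxxyVVVV ⇒ xxxxyyVVV ⇒ xxxxyyyVV ⇒ xxxxyyyyV ⇒ xxxxyyyyy

P ⇒ xPV   [P -> x P V]
xPV ⇒ xxPVV   [P -> x P V]
xxPVV ⇒ xxxPVVV   [P -> x P V]
xxxPVVV ⇒ xxxxPVVVV   [P -> x P V]
xxxxPVVVV ⇒ xxxxyVVVV   [P -> y]
xxxxyVVVV ⇒ xxxxyyVVV   [V -> y]
xxxxyyVVV ⇒ xxxxyyyVV   [V -> y]
xxxxyyyVV ⇒ xxxxyyyyV   [V -> y]
xxxxyyyyV ⇒ xxxxyyyyy   [V -> y]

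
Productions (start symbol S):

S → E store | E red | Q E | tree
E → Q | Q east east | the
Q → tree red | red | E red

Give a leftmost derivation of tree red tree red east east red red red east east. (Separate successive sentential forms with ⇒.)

S ⇒ Q E   [S → Q E]
Q E ⇒ tree red E   [Q → tree red]
tree red E ⇒ tree red Q east east   [E → Q east east]
tree red Q east east ⇒ tree red E red east east   [Q → E red]
tree red E red east east ⇒ tree red Q red east east   [E → Q]
tree red Q red east east ⇒ tree red E red red east east   [Q → E red]
tree red E red red east east ⇒ tree red Q red red east east   [E → Q]
tree red Q red red east east ⇒ tree red E red red red east east   [Q → E red]
tree red E red red red east east ⇒ tree red Q east east red red red east east   [E → Q east east]
tree red Q east east red red red east east ⇒ tree red tree red east east red red red east east   [Q → tree red]

S ⇒ Q E ⇒ tree red E ⇒ tree red Q east east ⇒ tree red E red east east ⇒ tree red Q red east east ⇒ tree red E red red east east ⇒ tree red Q red red east east ⇒ tree red E red red red east east ⇒ tree red Q east east red red red east east ⇒ tree red tree red east east red red red east east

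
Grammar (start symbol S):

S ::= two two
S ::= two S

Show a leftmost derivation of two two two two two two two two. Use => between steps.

S => two S => two two S => two two two S => two two two two S => two two two two two S => two two two two two two S => two two two two two two two two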